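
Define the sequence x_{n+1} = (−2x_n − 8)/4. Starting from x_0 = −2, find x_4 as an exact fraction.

x_1 = (−2·(−2) − 8)/4 = −1.
x_2 = (−2·(−1) − 8)/4 = −3/2.
x_3 = (−2·(−3/2) − 8)/4 = −5/4.
x_4 = (−2·(−5/4) − 8)/4 = −11/8.

−11/8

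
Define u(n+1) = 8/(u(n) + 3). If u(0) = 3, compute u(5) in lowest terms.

2344/1383

u(1) = 8/(3 + 3) = 4/3.
u(2) = 8/(4/3 + 3) = 24/13.
u(3) = 8/(24/13 + 3) = 104/63.
u(4) = 8/(104/63 + 3) = 504/293.
u(5) = 8/(504/293 + 3) = 2344/1383.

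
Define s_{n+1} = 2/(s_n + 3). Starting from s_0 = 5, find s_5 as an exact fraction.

s_1 = 2/(5 + 3) = 1/4.
s_2 = 2/(1/4 + 3) = 8/13.
s_3 = 2/(8/13 + 3) = 26/47.
s_4 = 2/(26/47 + 3) = 94/167.
s_5 = 2/(94/167 + 3) = 334/595.

334/595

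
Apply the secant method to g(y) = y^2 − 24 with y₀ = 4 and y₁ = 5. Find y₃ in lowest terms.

g(4) = −8, g(5) = 1. y₂ = 5 − 1·(5 − 4)/(1 − (−8)) = 44/9.
g(5) = 1, g(44/9) = −8/81. y₃ = (44/9) − (−8/81)·((44/9) − 5)/((−8/81) − 1) = 436/89.

436/89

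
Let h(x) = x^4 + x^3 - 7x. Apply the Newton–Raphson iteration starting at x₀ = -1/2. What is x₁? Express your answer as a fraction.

1/108

h'(x) = 4x^3 + 3x^2 - 7.
h(-1/2) = 55/16, h'(-1/2) = -27/4, so x₁ = (-1/2) - (55/16)/(-27/4) = 1/108.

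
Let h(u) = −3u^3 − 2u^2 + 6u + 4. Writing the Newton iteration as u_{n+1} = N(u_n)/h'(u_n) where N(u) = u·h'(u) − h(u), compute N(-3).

h'(u) = −9u^2 − 4u + 6.
N(u) = u·h'(u) − h(u) = u·(−9u^2 − 4u + 6) − (−3u^3 − 2u^2 + 6u + 4) = −6u^3 − 2u^2 − 4.
N(-3) = 140.

140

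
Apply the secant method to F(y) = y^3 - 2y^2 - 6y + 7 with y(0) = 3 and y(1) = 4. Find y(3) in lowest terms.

F(3) = -2, F(4) = 15. y(2) = 4 - 15·(4 - 3)/(15 - (-2)) = 53/17.
F(4) = 15, F(53/17) = -4140/4913. y(3) = (53/17) - (-4140/4913)·((53/17) - 4)/((-4140/4913) - 15) = 16421/5189.

16421/5189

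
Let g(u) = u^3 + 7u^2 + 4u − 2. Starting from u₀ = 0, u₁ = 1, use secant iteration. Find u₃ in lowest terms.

121/481

g(0) = −2, g(1) = 10. u₂ = 1 − 10·(1 − 0)/(10 − (−2)) = 1/6.
g(1) = 10, g(1/6) = −245/216. u₃ = (1/6) − (−245/216)·((1/6) − 1)/((−245/216) − 10) = 121/481.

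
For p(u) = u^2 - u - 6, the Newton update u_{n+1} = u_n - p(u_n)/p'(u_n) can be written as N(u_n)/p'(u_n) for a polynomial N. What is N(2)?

p'(u) = 2u - 1.
N(u) = u·p'(u) - p(u) = u·(2u - 1) - (u^2 - u - 6) = u^2 + 6.
N(2) = 10.

10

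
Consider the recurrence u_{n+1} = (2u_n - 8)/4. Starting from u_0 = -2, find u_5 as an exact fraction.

-63/16

u_1 = (2·(-2) - 8)/4 = -3.
u_2 = (2·(-3) - 8)/4 = -7/2.
u_3 = (2·(-7/2) - 8)/4 = -15/4.
u_4 = (2·(-15/4) - 8)/4 = -31/8.
u_5 = (2·(-31/8) - 8)/4 = -63/16.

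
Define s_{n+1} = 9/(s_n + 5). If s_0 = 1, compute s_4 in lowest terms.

s_1 = 9/(1 + 5) = 3/2.
s_2 = 9/(3/2 + 5) = 18/13.
s_3 = 9/(18/13 + 5) = 117/83.
s_4 = 9/(117/83 + 5) = 747/532.

747/532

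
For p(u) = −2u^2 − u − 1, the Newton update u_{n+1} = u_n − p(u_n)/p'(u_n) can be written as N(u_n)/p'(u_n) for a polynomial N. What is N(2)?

−7

p'(u) = −4u − 1.
N(u) = u·p'(u) − p(u) = u·(−4u − 1) − (−2u^2 − u − 1) = −2u^2 + 1.
N(2) = −7.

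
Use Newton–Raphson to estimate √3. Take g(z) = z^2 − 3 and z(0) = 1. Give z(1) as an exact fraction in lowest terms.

g'(z) = 2z.
g(1) = −2, g'(1) = 2, so z(1) = 1 − (−2)/2 = 2.

2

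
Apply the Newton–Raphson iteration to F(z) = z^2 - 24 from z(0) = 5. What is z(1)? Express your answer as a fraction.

49/10

F'(z) = 2z.
F(5) = 1, F'(5) = 10, so z(1) = 5 - 1/10 = 49/10.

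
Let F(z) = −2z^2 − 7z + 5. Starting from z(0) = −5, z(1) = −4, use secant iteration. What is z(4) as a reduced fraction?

F(−5) = −10, F(−4) = 1. z(2) = (−4) − 1·((−4) − (−5))/(1 − (−10)) = −45/11.
F(−4) = 1, F(−45/11) = 20/121. z(3) = (−45/11) − (20/121)·((−45/11) − (−4))/((20/121) − 1) = −415/101.
F(−45/11) = 20/121, F(−415/101) = −40/10201. z(4) = (−415/101) − (−40/10201)·((−415/101) − (−45/11))/((−40/10201) − (20/121)) = −42905/10443.

−42905/10443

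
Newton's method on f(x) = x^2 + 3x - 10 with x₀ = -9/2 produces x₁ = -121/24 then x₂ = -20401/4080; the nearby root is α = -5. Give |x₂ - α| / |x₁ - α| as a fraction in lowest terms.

x₁ - α = -121/24 - (-5) = -121/24 + 5 = -1/24, so |x₁ - α| = 1/24.
x₂ - α = -20401/4080 - (-5) = -20401/4080 + 5 = -1/4080, so |x₂ - α| = 1/4080.
Ratio = (1/4080) / (1/24) = 1/170.

1/170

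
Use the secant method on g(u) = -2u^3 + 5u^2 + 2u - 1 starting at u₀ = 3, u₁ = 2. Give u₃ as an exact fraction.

g(3) = -4, g(2) = 7. u₂ = 2 - 7·(2 - 3)/(7 - (-4)) = 29/11.
g(2) = 7, g(29/11) = 3164/1331. u₃ = (29/11) - (3164/1331)·((29/11) - 2)/((3164/1331) - 7) = 2605/879.

2605/879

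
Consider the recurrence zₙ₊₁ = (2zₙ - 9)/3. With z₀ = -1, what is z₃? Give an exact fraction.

-179/27

z₁ = (2·(-1) - 9)/3 = -11/3.
z₂ = (2·(-11/3) - 9)/3 = -49/9.
z₃ = (2·(-49/9) - 9)/3 = -179/27.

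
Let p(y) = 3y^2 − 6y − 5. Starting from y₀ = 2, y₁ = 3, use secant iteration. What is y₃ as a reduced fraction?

21/8

p(2) = −5, p(3) = 4. y₂ = 3 − 4·(3 − 2)/(4 − (−5)) = 23/9.
p(3) = 4, p(23/9) = −20/27. y₃ = (23/9) − (−20/27)·((23/9) − 3)/((−20/27) − 4) = 21/8.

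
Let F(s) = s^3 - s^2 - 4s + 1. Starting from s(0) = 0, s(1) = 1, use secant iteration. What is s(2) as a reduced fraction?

F(0) = 1, F(1) = -3. s(2) = 1 - (-3)·(1 - 0)/((-3) - 1) = 1/4.

1/4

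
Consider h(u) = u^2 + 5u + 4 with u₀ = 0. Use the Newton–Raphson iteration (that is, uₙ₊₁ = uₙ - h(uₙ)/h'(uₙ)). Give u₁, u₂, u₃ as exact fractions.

u₁ = -4/5, u₂ = -84/85, u₃ = -21844/21845

h'(u) = 2u + 5.
h(0) = 4, h'(0) = 5, so u₁ = 0 - 4/5 = -4/5.
h(-4/5) = 16/25, h'(-4/5) = 17/5, so u₂ = (-4/5) - (16/25)/(17/5) = -84/85.
h(-84/85) = 256/7225, h'(-84/85) = 257/85, so u₃ = (-84/85) - (256/7225)/(257/85) = -21844/21845.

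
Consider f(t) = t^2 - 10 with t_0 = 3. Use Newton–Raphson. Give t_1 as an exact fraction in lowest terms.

19/6

f'(t) = 2t.
f(3) = -1, f'(3) = 6, so t_1 = 3 - (-1)/6 = 19/6.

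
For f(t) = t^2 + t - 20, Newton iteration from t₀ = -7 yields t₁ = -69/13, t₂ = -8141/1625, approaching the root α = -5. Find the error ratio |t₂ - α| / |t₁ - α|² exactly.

t₁ - α = -69/13 - (-5) = -69/13 + 5 = -4/13, so |t₁ - α| = 4/13.
t₂ - α = -8141/1625 - (-5) = -8141/1625 + 5 = -16/1625, so |t₂ - α| = 16/1625.
|t₁ - α|² = 16/169.
Ratio = (16/1625) / (16/169) = 13/125.

13/125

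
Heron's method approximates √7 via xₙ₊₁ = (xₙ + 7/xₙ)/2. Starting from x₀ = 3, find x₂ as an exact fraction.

x₁ = (3 + 7/3)/2 = 8/3.
x₂ = (8/3 + 7/(8/3))/2 = 127/48.

127/48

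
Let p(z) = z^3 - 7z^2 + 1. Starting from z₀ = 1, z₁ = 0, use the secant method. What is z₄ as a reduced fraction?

p(1) = -5, p(0) = 1. z₂ = 0 - 1·(0 - 1)/(1 - (-5)) = 1/6.
p(0) = 1, p(1/6) = 175/216. z₃ = (1/6) - (175/216)·((1/6) - 0)/((175/216) - 1) = 36/41.
p(1/6) = 175/216, p(36/41) = -256375/68921. z₄ = (36/41) - (-256375/68921)·((36/41) - (1/6))/((-256375/68921) - (175/216)) = 113256/385361.

113256/385361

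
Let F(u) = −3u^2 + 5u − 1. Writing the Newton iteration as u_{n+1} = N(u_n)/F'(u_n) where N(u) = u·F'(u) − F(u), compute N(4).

F'(u) = −6u + 5.
N(u) = u·F'(u) − F(u) = u·(−6u + 5) − (−3u^2 + 5u − 1) = −3u^2 + 1.
N(4) = −47.

−47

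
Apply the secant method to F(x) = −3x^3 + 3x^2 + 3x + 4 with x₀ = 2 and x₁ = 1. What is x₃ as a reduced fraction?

52/25

F(2) = −2, F(1) = 7. x₂ = 1 − 7·(1 − 2)/(7 − (−2)) = 16/9.
F(1) = 7, F(16/9) = 476/243. x₃ = (16/9) − (476/243)·((16/9) − 1)/((476/243) − 7) = 52/25.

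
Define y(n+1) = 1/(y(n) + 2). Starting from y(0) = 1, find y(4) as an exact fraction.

y(1) = 1/(1 + 2) = 1/3.
y(2) = 1/(1/3 + 2) = 3/7.
y(3) = 1/(3/7 + 2) = 7/17.
y(4) = 1/(7/17 + 2) = 17/41.

17/41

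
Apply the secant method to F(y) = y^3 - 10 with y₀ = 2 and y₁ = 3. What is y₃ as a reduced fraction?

15250/7129

F(2) = -2, F(3) = 17. y₂ = 3 - 17·(3 - 2)/(17 - (-2)) = 40/19.
F(3) = 17, F(40/19) = -4590/6859. y₃ = (40/19) - (-4590/6859)·((40/19) - 3)/((-4590/6859) - 17) = 15250/7129.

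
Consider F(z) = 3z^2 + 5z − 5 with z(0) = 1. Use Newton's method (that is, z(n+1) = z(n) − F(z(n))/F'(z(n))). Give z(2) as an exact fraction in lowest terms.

F'(z) = 6z + 5.
F(1) = 3, F'(1) = 11, so z(1) = 1 − 3/11 = 8/11.
F(8/11) = 27/121, F'(8/11) = 103/11, so z(2) = (8/11) − (27/121)/(103/11) = 797/1133.

797/1133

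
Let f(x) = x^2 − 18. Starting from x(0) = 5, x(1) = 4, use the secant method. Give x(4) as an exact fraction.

11960/2819

f(5) = 7, f(4) = −2. x(2) = 4 − (−2)·(4 − 5)/((−2) − 7) = 38/9.
f(4) = −2, f(38/9) = −14/81. x(3) = (38/9) − (−14/81)·((38/9) − 4)/((−14/81) − (−2)) = 157/37.
f(38/9) = −14/81, f(157/37) = 7/1369. x(4) = (157/37) − (7/1369)·((157/37) − (38/9))/((7/1369) − (−14/81)) = 11960/2819.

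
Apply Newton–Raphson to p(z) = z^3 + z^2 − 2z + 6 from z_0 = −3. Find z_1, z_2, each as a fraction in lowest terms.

z_1 = −51/19, z_2 = −257037/97717

p'(z) = 3z^2 + 2z − 2.
p(−3) = −6, p'(−3) = 19, so z_1 = (−3) − (−6)/19 = −51/19.
p(−51/19) = −5256/6859, p'(−51/19) = 5143/361, so z_2 = (−51/19) − (−5256/6859)/(5143/361) = −257037/97717.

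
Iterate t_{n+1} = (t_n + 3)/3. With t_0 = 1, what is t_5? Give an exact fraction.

t_1 = (1 + 3)/3 = 4/3.
t_2 = ((4/3) + 3)/3 = 13/9.
t_3 = ((13/9) + 3)/3 = 40/27.
t_4 = ((40/27) + 3)/3 = 121/81.
t_5 = ((121/81) + 3)/3 = 364/243.

364/243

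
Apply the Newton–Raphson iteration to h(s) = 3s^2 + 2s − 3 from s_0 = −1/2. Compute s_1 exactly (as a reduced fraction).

h'(s) = 6s + 2.
h(−1/2) = −13/4, h'(−1/2) = −1, so s_1 = (−1/2) − (−13/4)/(−1) = −15/4.

−15/4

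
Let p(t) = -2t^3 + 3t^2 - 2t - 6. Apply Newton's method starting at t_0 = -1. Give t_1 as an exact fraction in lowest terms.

-13/14

p'(t) = -6t^2 + 6t - 2.
p(-1) = 1, p'(-1) = -14, so t_1 = (-1) - 1/(-14) = -13/14.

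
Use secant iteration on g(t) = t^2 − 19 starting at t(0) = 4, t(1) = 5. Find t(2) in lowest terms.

13/3

g(4) = −3, g(5) = 6. t(2) = 5 − 6·(5 − 4)/(6 − (−3)) = 13/3.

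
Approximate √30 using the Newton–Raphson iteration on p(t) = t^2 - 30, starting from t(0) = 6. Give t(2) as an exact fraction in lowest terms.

241/44

p'(t) = 2t.
p(6) = 6, p'(6) = 12, so t(1) = 6 - 6/12 = 11/2.
p(11/2) = 1/4, p'(11/2) = 11, so t(2) = (11/2) - (1/4)/11 = 241/44.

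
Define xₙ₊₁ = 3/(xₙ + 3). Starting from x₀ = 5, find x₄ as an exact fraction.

x₁ = 3/(5 + 3) = 3/8.
x₂ = 3/(3/8 + 3) = 8/9.
x₃ = 3/(8/9 + 3) = 27/35.
x₄ = 3/(27/35 + 3) = 35/44.

35/44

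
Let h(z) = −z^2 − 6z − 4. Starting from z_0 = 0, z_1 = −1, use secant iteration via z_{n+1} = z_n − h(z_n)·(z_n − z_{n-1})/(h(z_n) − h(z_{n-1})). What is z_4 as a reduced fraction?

h(0) = −4, h(−1) = 1. z_2 = (−1) − 1·((−1) − 0)/(1 − (−4)) = −4/5.
h(−1) = 1, h(−4/5) = 4/25. z_3 = (−4/5) − (4/25)·((−4/5) − (−1))/((4/25) − 1) = −16/21.
h(−4/5) = 4/25, h(−16/21) = −4/441. z_4 = (−16/21) − (−4/441)·((−16/21) − (−4/5))/((−4/441) − (4/25)) = −178/233.

−178/233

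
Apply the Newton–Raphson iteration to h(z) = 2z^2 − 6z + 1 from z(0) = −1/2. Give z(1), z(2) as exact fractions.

z(1) = 1/16, z(2) = 127/736

h'(z) = 4z − 6.
h(−1/2) = 9/2, h'(−1/2) = −8, so z(1) = (−1/2) − (9/2)/(−8) = 1/16.
h(1/16) = 81/128, h'(1/16) = −23/4, so z(2) = (1/16) − (81/128)/(−23/4) = 127/736.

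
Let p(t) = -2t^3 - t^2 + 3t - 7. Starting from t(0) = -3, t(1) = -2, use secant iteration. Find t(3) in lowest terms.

p(-3) = 29, p(-2) = -1. t(2) = (-2) - (-1)·((-2) - (-3))/((-1) - 29) = -61/30.
p(-2) = -1, p(-61/30) = -1421/3375. t(3) = (-61/30) - (-1421/3375)·((-61/30) - (-2))/((-1421/3375) - (-1)) = -8041/3908.

-8041/3908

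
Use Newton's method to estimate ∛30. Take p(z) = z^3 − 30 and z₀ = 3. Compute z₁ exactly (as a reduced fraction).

p'(z) = 3z^2.
p(3) = −3, p'(3) = 27, so z₁ = 3 − (−3)/27 = 28/9.

28/9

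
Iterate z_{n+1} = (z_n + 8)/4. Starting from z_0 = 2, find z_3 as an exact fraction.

85/32

z_1 = (2 + 8)/4 = 5/2.
z_2 = ((5/2) + 8)/4 = 21/8.
z_3 = ((21/8) + 8)/4 = 85/32.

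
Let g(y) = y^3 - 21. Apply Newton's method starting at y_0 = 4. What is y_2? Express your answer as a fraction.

4469165/1598472

g'(y) = 3y^2.
g(4) = 43, g'(4) = 48, so y_1 = 4 - 43/48 = 149/48.
g(149/48) = 985517/110592, g'(149/48) = 22201/768, so y_2 = (149/48) - (985517/110592)/(22201/768) = 4469165/1598472.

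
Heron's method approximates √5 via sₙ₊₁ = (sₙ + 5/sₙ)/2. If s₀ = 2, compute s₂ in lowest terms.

s₁ = (2 + 5/2)/2 = 9/4.
s₂ = (9/4 + 5/(9/4))/2 = 161/72.

161/72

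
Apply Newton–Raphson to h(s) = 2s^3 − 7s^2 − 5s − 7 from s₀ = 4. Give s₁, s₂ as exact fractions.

h'(s) = 6s^2 − 14s − 5.
h(4) = −11, h'(4) = 35, so s₁ = 4 − (−11)/35 = 151/35.
h(151/35) = 74657/42875, h'(151/35) = 56691/1225, so s₂ = (151/35) − (74657/42875)/(56691/1225) = 8485684/1984185.

s₁ = 151/35, s₂ = 8485684/1984185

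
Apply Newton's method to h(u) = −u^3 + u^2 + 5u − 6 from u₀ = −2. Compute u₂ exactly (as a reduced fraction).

−16858/7315

h'(u) = −3u^2 + 2u + 5.
h(−2) = −4, h'(−2) = −11, so u₁ = (−2) − (−4)/(−11) = −26/11.
h(−26/11) = 1296/1331, h'(−26/11) = −1995/121, so u₂ = (−26/11) − (1296/1331)/(−1995/121) = −16858/7315.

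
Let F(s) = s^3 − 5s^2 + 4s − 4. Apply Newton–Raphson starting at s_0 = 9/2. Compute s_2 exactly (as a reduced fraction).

F'(s) = 3s^2 − 10s + 4.
F(9/2) = 31/8, F'(9/2) = 79/4, so s_1 = (9/2) − (31/8)/(79/4) = 340/79.
F(340/79) = 157604/493039, F'(340/79) = 103164/6241, so s_2 = (340/79) − (157604/493039)/(103164/6241) = 8729539/2037489.

8729539/2037489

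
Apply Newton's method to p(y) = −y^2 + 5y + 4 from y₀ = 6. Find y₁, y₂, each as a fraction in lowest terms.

y₁ = 40/7, y₂ = 1796/315

p'(y) = −2y + 5.
p(6) = −2, p'(6) = −7, so y₁ = 6 − (−2)/(−7) = 40/7.
p(40/7) = −4/49, p'(40/7) = −45/7, so y₂ = (40/7) − (−4/49)/(−45/7) = 1796/315.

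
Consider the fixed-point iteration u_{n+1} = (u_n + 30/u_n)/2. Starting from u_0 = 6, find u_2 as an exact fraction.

241/44

u_1 = (6 + 30/6)/2 = 11/2.
u_2 = (11/2 + 30/(11/2))/2 = 241/44.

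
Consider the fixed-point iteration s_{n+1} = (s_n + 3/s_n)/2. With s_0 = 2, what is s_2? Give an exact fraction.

s_1 = (2 + 3/2)/2 = 7/4.
s_2 = (7/4 + 3/(7/4))/2 = 97/56.

97/56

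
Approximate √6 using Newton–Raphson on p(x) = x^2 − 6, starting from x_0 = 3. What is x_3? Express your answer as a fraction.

p'(x) = 2x.
p(3) = 3, p'(3) = 6, so x_1 = 3 − 3/6 = 5/2.
p(5/2) = 1/4, p'(5/2) = 5, so x_2 = (5/2) − (1/4)/5 = 49/20.
p(49/20) = 1/400, p'(49/20) = 49/10, so x_3 = (49/20) − (1/400)/(49/10) = 4801/1960.

4801/1960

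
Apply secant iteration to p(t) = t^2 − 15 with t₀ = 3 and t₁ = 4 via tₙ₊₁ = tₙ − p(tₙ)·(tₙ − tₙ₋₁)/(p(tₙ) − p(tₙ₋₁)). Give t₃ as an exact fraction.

213/55

p(3) = −6, p(4) = 1. t₂ = 4 − 1·(4 − 3)/(1 − (−6)) = 27/7.
p(4) = 1, p(27/7) = −6/49. t₃ = (27/7) − (−6/49)·((27/7) − 4)/((−6/49) − 1) = 213/55.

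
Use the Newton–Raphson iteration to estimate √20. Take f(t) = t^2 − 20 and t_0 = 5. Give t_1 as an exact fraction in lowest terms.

9/2

f'(t) = 2t.
f(5) = 5, f'(5) = 10, so t_1 = 5 − 5/10 = 9/2.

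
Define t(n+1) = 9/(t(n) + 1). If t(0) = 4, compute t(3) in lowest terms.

126/59

t(1) = 9/(4 + 1) = 9/5.
t(2) = 9/(9/5 + 1) = 45/14.
t(3) = 9/(45/14 + 1) = 126/59.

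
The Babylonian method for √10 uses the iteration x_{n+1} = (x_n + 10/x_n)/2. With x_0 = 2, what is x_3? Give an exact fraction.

x_1 = (2 + 10/2)/2 = 7/2.
x_2 = (7/2 + 10/(7/2))/2 = 89/28.
x_3 = (89/28 + 10/(89/28))/2 = 15761/4984.

15761/4984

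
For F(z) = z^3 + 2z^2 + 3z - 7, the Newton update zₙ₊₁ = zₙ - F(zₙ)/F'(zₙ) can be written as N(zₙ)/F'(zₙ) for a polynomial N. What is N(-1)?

7

F'(z) = 3z^2 + 4z + 3.
N(z) = z·F'(z) - F(z) = z·(3z^2 + 4z + 3) - (z^3 + 2z^2 + 3z - 7) = 2z^3 + 2z^2 + 7.
N(-1) = 7.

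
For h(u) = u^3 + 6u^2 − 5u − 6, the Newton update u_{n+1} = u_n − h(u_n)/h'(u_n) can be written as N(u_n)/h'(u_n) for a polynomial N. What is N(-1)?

h'(u) = 3u^2 + 12u − 5.
N(u) = u·h'(u) − h(u) = u·(3u^2 + 12u − 5) − (u^3 + 6u^2 − 5u − 6) = 2u^3 + 6u^2 + 6.
N(-1) = 10.

10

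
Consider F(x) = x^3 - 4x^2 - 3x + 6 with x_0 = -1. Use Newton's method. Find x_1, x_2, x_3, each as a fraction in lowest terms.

x_1 = -3/2, x_2 = -29/21, x_3 = -3977/2898

F'(x) = 3x^2 - 8x - 3.
F(-1) = 4, F'(-1) = 8, so x_1 = (-1) - 4/8 = -3/2.
F(-3/2) = -15/8, F'(-3/2) = 63/4, so x_2 = (-3/2) - (-15/8)/(63/4) = -29/21.
F(-29/21) = -1100/9261, F'(-29/21) = 2024/147, so x_3 = (-29/21) - (-1100/9261)/(2024/147) = -3977/2898.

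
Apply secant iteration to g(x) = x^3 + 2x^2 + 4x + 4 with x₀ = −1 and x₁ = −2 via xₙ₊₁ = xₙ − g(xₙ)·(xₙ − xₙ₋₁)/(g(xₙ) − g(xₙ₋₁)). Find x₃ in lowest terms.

−43/34

g(−1) = 1, g(−2) = −4. x₂ = (−2) − (−4)·((−2) − (−1))/((−4) − 1) = −6/5.
g(−2) = −4, g(−6/5) = 44/125. x₃ = (−6/5) − (44/125)·((−6/5) − (−2))/((44/125) − (−4)) = −43/34.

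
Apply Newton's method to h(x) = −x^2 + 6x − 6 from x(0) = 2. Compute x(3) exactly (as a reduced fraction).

71/56

h'(x) = −2x + 6.
h(2) = 2, h'(2) = 2, so x(1) = 2 − 2/2 = 1.
h(1) = −1, h'(1) = 4, so x(2) = 1 − (−1)/4 = 5/4.
h(5/4) = −1/16, h'(5/4) = 7/2, so x(3) = (5/4) − (−1/16)/(7/2) = 71/56.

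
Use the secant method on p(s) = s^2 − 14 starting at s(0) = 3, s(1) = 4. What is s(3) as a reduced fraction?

p(3) = −5, p(4) = 2. s(2) = 4 − 2·(4 − 3)/(2 − (−5)) = 26/7.
p(4) = 2, p(26/7) = −10/49. s(3) = (26/7) − (−10/49)·((26/7) − 4)/((−10/49) − 2) = 101/27.

101/27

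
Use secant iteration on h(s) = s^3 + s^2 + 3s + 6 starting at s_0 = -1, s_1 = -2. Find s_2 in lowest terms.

-10/7

h(-1) = 3, h(-2) = -4. s_2 = (-2) - (-4)·((-2) - (-1))/((-4) - 3) = -10/7.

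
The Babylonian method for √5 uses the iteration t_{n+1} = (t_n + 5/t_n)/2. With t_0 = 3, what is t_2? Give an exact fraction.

47/21

t_1 = (3 + 5/3)/2 = 7/3.
t_2 = (7/3 + 5/(7/3))/2 = 47/21.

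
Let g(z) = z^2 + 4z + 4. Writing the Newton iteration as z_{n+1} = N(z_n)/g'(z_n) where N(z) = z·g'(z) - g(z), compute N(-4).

g'(z) = 2z + 4.
N(z) = z·g'(z) - g(z) = z·(2z + 4) - (z^2 + 4z + 4) = z^2 - 4.
N(-4) = 12.

12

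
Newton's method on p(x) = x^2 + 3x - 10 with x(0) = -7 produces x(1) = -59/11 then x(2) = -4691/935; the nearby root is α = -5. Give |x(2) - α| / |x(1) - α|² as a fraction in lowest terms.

11/85

x(1) - α = -59/11 - (-5) = -59/11 + 5 = -4/11, so |x(1) - α| = 4/11.
x(2) - α = -4691/935 - (-5) = -4691/935 + 5 = -16/935, so |x(2) - α| = 16/935.
|x(1) - α|² = 16/121.
Ratio = (16/935) / (16/121) = 11/85.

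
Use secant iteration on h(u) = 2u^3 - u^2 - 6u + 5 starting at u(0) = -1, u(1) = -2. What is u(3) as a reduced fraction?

-4139/2251

h(-1) = 8, h(-2) = -3. u(2) = (-2) - (-3)·((-2) - (-1))/((-3) - 8) = -19/11.
h(-2) = -3, h(-19/11) = 2760/1331. u(3) = (-19/11) - (2760/1331)·((-19/11) - (-2))/((2760/1331) - (-3)) = -4139/2251.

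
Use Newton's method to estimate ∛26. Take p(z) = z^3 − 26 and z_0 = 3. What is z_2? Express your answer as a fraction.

p'(z) = 3z^2.
p(3) = 1, p'(3) = 27, so z_1 = 3 − 1/27 = 80/27.
p(80/27) = 242/19683, p'(80/27) = 6400/243, so z_2 = (80/27) − (242/19683)/(6400/243) = 767879/259200.

767879/259200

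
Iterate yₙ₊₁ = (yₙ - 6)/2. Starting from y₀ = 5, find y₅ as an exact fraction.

-181/32

y₁ = (5 - 6)/2 = -1/2.
y₂ = ((-1/2) - 6)/2 = -13/4.
y₃ = ((-13/4) - 6)/2 = -37/8.
y₄ = ((-37/8) - 6)/2 = -85/16.
y₅ = ((-85/16) - 6)/2 = -181/32.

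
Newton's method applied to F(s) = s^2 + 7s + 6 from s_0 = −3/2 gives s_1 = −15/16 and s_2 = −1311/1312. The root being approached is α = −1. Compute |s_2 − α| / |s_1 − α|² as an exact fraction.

8/41

s_1 − α = −15/16 − (−1) = −15/16 + 1 = 1/16, so |s_1 − α| = 1/16.
s_2 − α = −1311/1312 − (−1) = −1311/1312 + 1 = 1/1312, so |s_2 − α| = 1/1312.
|s_1 − α|² = 1/256.
Ratio = (1/1312) / (1/256) = 8/41.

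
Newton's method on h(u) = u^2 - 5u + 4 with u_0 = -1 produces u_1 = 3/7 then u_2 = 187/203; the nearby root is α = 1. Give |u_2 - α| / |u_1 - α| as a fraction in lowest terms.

u_1 - α = 3/7 - 1 = -4/7, so |u_1 - α| = 4/7.
u_2 - α = 187/203 - 1 = -16/203, so |u_2 - α| = 16/203.
Ratio = (16/203) / (4/7) = 4/29.

4/29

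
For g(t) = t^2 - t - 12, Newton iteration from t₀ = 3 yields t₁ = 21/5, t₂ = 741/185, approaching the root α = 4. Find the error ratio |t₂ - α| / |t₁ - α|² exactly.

5/37

t₁ - α = 21/5 - 4 = 1/5, so |t₁ - α| = 1/5.
t₂ - α = 741/185 - 4 = 1/185, so |t₂ - α| = 1/185.
|t₁ - α|² = 1/25.
Ratio = (1/185) / (1/25) = 5/37.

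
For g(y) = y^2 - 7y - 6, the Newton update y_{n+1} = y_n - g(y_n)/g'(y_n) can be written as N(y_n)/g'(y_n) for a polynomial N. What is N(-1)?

7

g'(y) = 2y - 7.
N(y) = y·g'(y) - g(y) = y·(2y - 7) - (y^2 - 7y - 6) = y^2 + 6.
N(-1) = 7.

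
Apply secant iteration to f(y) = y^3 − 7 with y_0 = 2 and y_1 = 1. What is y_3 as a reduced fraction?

201/103

f(2) = 1, f(1) = −6. y_2 = 1 − (−6)·(1 − 2)/((−6) − 1) = 13/7.
f(1) = −6, f(13/7) = −204/343. y_3 = (13/7) − (−204/343)·((13/7) − 1)/((−204/343) − (−6)) = 201/103.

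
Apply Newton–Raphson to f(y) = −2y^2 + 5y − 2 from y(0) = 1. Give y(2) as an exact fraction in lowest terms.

f'(y) = −4y + 5.
f(1) = 1, f'(1) = 1, so y(1) = 1 − 1/1 = 0.
f(0) = −2, f'(0) = 5, so y(2) = 0 − (−2)/5 = 2/5.

2/5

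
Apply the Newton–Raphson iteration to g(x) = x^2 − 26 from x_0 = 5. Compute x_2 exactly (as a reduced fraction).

g'(x) = 2x.
g(5) = −1, g'(5) = 10, so x_1 = 5 − (−1)/10 = 51/10.
g(51/10) = 1/100, g'(51/10) = 51/5, so x_2 = (51/10) − (1/100)/(51/5) = 5201/1020.

5201/1020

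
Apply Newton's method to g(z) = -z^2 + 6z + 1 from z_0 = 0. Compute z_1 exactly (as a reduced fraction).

-1/6

g'(z) = -2z + 6.
g(0) = 1, g'(0) = 6, so z_1 = 0 - 1/6 = -1/6.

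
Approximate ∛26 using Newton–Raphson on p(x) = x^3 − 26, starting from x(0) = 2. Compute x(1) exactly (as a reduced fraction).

7/2

p'(x) = 3x^2.
p(2) = −18, p'(2) = 12, so x(1) = 2 − (−18)/12 = 7/2.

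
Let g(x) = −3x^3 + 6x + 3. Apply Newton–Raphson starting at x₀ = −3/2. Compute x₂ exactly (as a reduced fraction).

g'(x) = −9x^2 + 6.
g(−3/2) = 33/8, g'(−3/2) = −57/4, so x₁ = (−3/2) − (33/8)/(−57/4) = −23/19.
g(−23/19) = 7260/6859, g'(−23/19) = −2595/361, so x₂ = (−23/19) − (7260/6859)/(−2595/361) = −3495/3287.

−3495/3287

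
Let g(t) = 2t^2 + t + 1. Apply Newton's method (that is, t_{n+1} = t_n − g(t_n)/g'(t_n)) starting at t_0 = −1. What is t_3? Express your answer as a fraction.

89/93

g'(t) = 4t + 1.
g(−1) = 2, g'(−1) = −3, so t_1 = (−1) − 2/(−3) = −1/3.
g(−1/3) = 8/9, g'(−1/3) = −1/3, so t_2 = (−1/3) − (8/9)/(−1/3) = 7/3.
g(7/3) = 128/9, g'(7/3) = 31/3, so t_3 = (7/3) − (128/9)/(31/3) = 89/93.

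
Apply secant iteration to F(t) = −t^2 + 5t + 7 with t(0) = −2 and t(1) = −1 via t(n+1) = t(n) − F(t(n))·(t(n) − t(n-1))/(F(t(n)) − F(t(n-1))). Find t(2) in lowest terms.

−9/8

F(−2) = −7, F(−1) = 1. t(2) = (−1) − 1·((−1) − (−2))/(1 − (−7)) = −9/8.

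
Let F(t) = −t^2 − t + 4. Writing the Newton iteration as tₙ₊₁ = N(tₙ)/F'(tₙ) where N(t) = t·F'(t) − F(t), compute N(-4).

F'(t) = −2t − 1.
N(t) = t·F'(t) − F(t) = t·(−2t − 1) − (−t^2 − t + 4) = −t^2 − 4.
N(-4) = −20.

−20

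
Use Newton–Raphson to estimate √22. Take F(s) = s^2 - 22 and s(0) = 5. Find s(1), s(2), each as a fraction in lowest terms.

s(1) = 47/10, s(2) = 4409/940

F'(s) = 2s.
F(5) = 3, F'(5) = 10, so s(1) = 5 - 3/10 = 47/10.
F(47/10) = 9/100, F'(47/10) = 47/5, so s(2) = (47/10) - (9/100)/(47/5) = 4409/940.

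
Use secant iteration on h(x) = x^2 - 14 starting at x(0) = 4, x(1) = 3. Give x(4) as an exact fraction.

4591/1227

h(4) = 2, h(3) = -5. x(2) = 3 - (-5)·(3 - 4)/((-5) - 2) = 26/7.
h(3) = -5, h(26/7) = -10/49. x(3) = (26/7) - (-10/49)·((26/7) - 3)/((-10/49) - (-5)) = 176/47.
h(26/7) = -10/49, h(176/47) = 50/2209. x(4) = (176/47) - (50/2209)·((176/47) - (26/7))/((50/2209) - (-10/49)) = 4591/1227.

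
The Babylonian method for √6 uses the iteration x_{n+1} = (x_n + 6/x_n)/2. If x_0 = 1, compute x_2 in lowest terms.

73/28

x_1 = (1 + 6/1)/2 = 7/2.
x_2 = (7/2 + 6/(7/2))/2 = 73/28.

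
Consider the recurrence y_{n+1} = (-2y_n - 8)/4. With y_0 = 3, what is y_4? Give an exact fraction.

-17/16

y_1 = (-2·3 - 8)/4 = -7/2.
y_2 = (-2·(-7/2) - 8)/4 = -1/4.
y_3 = (-2·(-1/4) - 8)/4 = -15/8.
y_4 = (-2·(-15/8) - 8)/4 = -17/16.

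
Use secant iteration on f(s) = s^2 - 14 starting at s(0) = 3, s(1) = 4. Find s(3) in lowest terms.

f(3) = -5, f(4) = 2. s(2) = 4 - 2·(4 - 3)/(2 - (-5)) = 26/7.
f(4) = 2, f(26/7) = -10/49. s(3) = (26/7) - (-10/49)·((26/7) - 4)/((-10/49) - 2) = 101/27.

101/27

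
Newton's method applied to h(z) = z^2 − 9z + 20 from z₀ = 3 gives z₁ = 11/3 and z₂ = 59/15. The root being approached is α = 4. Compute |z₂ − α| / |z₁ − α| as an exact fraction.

1/5

z₁ − α = 11/3 − 4 = −1/3, so |z₁ − α| = 1/3.
z₂ − α = 59/15 − 4 = −1/15, so |z₂ − α| = 1/15.
Ratio = (1/15) / (1/3) = 1/5.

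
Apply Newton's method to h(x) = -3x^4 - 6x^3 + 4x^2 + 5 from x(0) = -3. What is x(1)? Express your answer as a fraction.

-187/69

h'(x) = -12x^3 - 18x^2 + 8x.
h(-3) = -40, h'(-3) = 138, so x(1) = (-3) - (-40)/138 = -187/69.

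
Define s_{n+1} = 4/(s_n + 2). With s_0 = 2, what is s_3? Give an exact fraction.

s_1 = 4/(2 + 2) = 1.
s_2 = 4/(1 + 2) = 4/3.
s_3 = 4/(4/3 + 2) = 6/5.

6/5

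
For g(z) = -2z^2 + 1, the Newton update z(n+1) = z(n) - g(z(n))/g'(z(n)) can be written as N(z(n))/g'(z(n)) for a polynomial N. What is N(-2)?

-9

g'(z) = -4z.
N(z) = z·g'(z) - g(z) = z·(-4z) - (-2z^2 + 1) = -2z^2 - 1.
N(-2) = -9.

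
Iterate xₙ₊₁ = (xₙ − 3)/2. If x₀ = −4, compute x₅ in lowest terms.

−97/32

x₁ = ((−4) − 3)/2 = −7/2.
x₂ = ((−7/2) − 3)/2 = −13/4.
x₃ = ((−13/4) − 3)/2 = −25/8.
x₄ = ((−25/8) − 3)/2 = −49/16.
x₅ = ((−49/16) − 3)/2 = −97/32.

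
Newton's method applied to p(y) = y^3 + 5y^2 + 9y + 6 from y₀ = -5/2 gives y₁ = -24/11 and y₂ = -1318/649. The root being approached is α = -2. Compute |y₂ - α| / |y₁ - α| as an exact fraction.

y₁ - α = -24/11 - (-2) = -24/11 + 2 = -2/11, so |y₁ - α| = 2/11.
y₂ - α = -1318/649 - (-2) = -1318/649 + 2 = -20/649, so |y₂ - α| = 20/649.
Ratio = (20/649) / (2/11) = 10/59.

10/59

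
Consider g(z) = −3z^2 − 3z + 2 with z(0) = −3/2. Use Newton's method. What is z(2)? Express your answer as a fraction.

−1609/1104

g'(z) = −6z − 3.
g(−3/2) = −1/4, g'(−3/2) = 6, so z(1) = (−3/2) − (−1/4)/6 = −35/24.
g(−35/24) = −1/192, g'(−35/24) = 23/4, so z(2) = (−35/24) − (−1/192)/(23/4) = −1609/1104.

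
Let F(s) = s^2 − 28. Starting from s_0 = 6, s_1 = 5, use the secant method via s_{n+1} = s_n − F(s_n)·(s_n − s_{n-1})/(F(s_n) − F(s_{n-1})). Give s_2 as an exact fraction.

58/11

F(6) = 8, F(5) = −3. s_2 = 5 − (−3)·(5 − 6)/((−3) − 8) = 58/11.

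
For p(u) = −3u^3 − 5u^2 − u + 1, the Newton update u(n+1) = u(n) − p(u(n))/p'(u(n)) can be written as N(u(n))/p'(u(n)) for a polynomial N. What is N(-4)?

p'(u) = −9u^2 − 10u − 1.
N(u) = u·p'(u) − p(u) = u·(−9u^2 − 10u − 1) − (−3u^3 − 5u^2 − u + 1) = −6u^3 − 5u^2 − 1.
N(-4) = 303.

303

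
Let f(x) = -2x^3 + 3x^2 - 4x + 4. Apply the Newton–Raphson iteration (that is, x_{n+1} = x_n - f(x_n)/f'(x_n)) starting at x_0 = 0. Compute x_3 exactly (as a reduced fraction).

57/47

f'(x) = -6x^2 + 6x - 4.
f(0) = 4, f'(0) = -4, so x_1 = 0 - 4/(-4) = 1.
f(1) = 1, f'(1) = -4, so x_2 = 1 - 1/(-4) = 5/4.
f(5/4) = -7/32, f'(5/4) = -47/8, so x_3 = (5/4) - (-7/32)/(-47/8) = 57/47.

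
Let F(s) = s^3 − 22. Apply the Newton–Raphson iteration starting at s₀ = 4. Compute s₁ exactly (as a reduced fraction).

25/8

F'(s) = 3s^2.
F(4) = 42, F'(4) = 48, so s₁ = 4 − 42/48 = 25/8.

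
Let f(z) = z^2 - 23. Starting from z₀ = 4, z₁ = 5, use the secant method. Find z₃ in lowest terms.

f(4) = -7, f(5) = 2. z₂ = 5 - 2·(5 - 4)/(2 - (-7)) = 43/9.
f(5) = 2, f(43/9) = -14/81. z₃ = (43/9) - (-14/81)·((43/9) - 5)/((-14/81) - 2) = 211/44.

211/44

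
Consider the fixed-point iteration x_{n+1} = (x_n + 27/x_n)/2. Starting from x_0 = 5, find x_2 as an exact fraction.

1351/260

x_1 = (5 + 27/5)/2 = 26/5.
x_2 = (26/5 + 27/(26/5))/2 = 1351/260.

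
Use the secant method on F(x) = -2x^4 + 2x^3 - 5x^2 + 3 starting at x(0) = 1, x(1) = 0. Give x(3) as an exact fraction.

125/113

F(1) = -2, F(0) = 3. x(2) = 0 - 3·(0 - 1)/(3 - (-2)) = 3/5.
F(0) = 3, F(3/5) = 858/625. x(3) = (3/5) - (858/625)·((3/5) - 0)/((858/625) - 3) = 125/113.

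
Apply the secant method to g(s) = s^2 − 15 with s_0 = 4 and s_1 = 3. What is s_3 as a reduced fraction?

g(4) = 1, g(3) = −6. s_2 = 3 − (−6)·(3 − 4)/((−6) − 1) = 27/7.
g(3) = −6, g(27/7) = −6/49. s_3 = (27/7) − (−6/49)·((27/7) − 3)/((−6/49) − (−6)) = 31/8.

31/8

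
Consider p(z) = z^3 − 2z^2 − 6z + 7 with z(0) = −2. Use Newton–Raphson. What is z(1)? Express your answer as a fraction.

−31/14

p'(z) = 3z^2 − 4z − 6.
p(−2) = 3, p'(−2) = 14, so z(1) = (−2) − 3/14 = −31/14.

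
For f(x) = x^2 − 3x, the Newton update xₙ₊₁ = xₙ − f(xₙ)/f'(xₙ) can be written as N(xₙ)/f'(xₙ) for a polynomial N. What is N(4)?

16

f'(x) = 2x − 3.
N(x) = x·f'(x) − f(x) = x·(2x − 3) − (x^2 − 3x) = x^2.
N(4) = 16.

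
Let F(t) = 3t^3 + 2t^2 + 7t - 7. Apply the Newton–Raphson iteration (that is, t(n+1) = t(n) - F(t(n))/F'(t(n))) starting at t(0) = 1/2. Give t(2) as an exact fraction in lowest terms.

F'(t) = 9t^2 + 4t + 7.
F(1/2) = -21/8, F'(1/2) = 45/4, so t(1) = (1/2) - (-21/8)/(45/4) = 11/15.
F(11/15) = 49/125, F'(11/15) = 1108/75, so t(2) = (11/15) - (49/125)/(1108/75) = 11747/16620.

11747/16620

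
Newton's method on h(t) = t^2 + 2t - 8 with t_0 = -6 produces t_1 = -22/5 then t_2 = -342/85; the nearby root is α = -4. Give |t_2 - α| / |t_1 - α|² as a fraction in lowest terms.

5/34

t_1 - α = -22/5 - (-4) = -22/5 + 4 = -2/5, so |t_1 - α| = 2/5.
t_2 - α = -342/85 - (-4) = -342/85 + 4 = -2/85, so |t_2 - α| = 2/85.
|t_1 - α|² = 4/25.
Ratio = (2/85) / (4/25) = 5/34.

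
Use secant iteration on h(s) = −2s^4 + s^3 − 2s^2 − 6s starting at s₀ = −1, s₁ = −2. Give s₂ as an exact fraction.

h(−1) = 1, h(−2) = −36. s₂ = (−2) − (−36)·((−2) − (−1))/((−36) − 1) = −38/37.

−38/37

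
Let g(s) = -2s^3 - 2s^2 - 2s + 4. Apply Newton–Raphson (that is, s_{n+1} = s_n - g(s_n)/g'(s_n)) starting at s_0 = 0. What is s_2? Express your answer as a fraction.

g'(s) = -6s^2 - 4s - 2.
g(0) = 4, g'(0) = -2, so s_1 = 0 - 4/(-2) = 2.
g(2) = -24, g'(2) = -34, so s_2 = 2 - (-24)/(-34) = 22/17.

22/17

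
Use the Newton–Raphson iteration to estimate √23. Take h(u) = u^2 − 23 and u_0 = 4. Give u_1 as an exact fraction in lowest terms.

39/8

h'(u) = 2u.
h(4) = −7, h'(4) = 8, so u_1 = 4 − (−7)/8 = 39/8.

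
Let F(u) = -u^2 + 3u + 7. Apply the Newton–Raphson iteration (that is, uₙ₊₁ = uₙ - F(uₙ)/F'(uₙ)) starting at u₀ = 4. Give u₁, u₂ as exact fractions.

u₁ = 23/5, u₂ = 704/155

F'(u) = -2u + 3.
F(4) = 3, F'(4) = -5, so u₁ = 4 - 3/(-5) = 23/5.
F(23/5) = -9/25, F'(23/5) = -31/5, so u₂ = (23/5) - (-9/25)/(-31/5) = 704/155.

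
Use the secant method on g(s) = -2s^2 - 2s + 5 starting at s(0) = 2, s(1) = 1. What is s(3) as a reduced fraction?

g(2) = -7, g(1) = 1. s(2) = 1 - 1·(1 - 2)/(1 - (-7)) = 9/8.
g(1) = 1, g(9/8) = 7/32. s(3) = (9/8) - (7/32)·((9/8) - 1)/((7/32) - 1) = 29/25.

29/25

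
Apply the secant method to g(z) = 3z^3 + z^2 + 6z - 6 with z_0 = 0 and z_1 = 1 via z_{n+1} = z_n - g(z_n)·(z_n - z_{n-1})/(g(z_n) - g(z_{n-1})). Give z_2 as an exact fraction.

g(0) = -6, g(1) = 4. z_2 = 1 - 4·(1 - 0)/(4 - (-6)) = 3/5.

3/5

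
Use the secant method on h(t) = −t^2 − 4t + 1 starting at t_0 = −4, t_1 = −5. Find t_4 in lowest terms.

−305/72

h(−4) = 1, h(−5) = −4. t_2 = (−5) − (−4)·((−5) − (−4))/((−4) − 1) = −21/5.
h(−5) = −4, h(−21/5) = 4/25. t_3 = (−21/5) − (4/25)·((−21/5) − (−5))/((4/25) − (−4)) = −55/13.
h(−21/5) = 4/25, h(−55/13) = 4/169. t_4 = (−55/13) − (4/169)·((−55/13) − (−21/5))/((4/169) − (4/25)) = −305/72.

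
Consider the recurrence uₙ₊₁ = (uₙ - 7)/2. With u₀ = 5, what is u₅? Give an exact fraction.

-53/8

u₁ = (5 - 7)/2 = -1.
u₂ = ((-1) - 7)/2 = -4.
u₃ = ((-4) - 7)/2 = -11/2.
u₄ = ((-11/2) - 7)/2 = -25/4.
u₅ = ((-25/4) - 7)/2 = -53/8.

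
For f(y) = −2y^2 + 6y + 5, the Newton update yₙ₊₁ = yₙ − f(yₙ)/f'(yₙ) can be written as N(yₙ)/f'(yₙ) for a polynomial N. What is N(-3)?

−23

f'(y) = −4y + 6.
N(y) = y·f'(y) − f(y) = y·(−4y + 6) − (−2y^2 + 6y + 5) = −2y^2 − 5.
N(-3) = −23.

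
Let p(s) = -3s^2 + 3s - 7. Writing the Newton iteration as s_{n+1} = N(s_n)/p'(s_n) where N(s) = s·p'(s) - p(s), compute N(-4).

p'(s) = -6s + 3.
N(s) = s·p'(s) - p(s) = s·(-6s + 3) - (-3s^2 + 3s - 7) = -3s^2 + 7.
N(-4) = -41.

-41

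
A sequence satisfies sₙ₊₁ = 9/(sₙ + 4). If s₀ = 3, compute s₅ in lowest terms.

s₁ = 9/(3 + 4) = 9/7.
s₂ = 9/(9/7 + 4) = 63/37.
s₃ = 9/(63/37 + 4) = 333/211.
s₄ = 9/(333/211 + 4) = 1899/1177.
s₅ = 9/(1899/1177 + 4) = 10593/6607.

10593/6607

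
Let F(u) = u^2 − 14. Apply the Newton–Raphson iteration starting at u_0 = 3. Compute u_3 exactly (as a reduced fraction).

2133553/570216

F'(u) = 2u.
F(3) = −5, F'(3) = 6, so u_1 = 3 − (−5)/6 = 23/6.
F(23/6) = 25/36, F'(23/6) = 23/3, so u_2 = (23/6) − (25/36)/(23/3) = 1033/276.
F(1033/276) = 625/76176, F'(1033/276) = 1033/138, so u_3 = (1033/276) − (625/76176)/(1033/138) = 2133553/570216.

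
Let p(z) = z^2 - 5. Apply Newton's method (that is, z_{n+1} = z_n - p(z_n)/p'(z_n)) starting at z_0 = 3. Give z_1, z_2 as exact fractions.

p'(z) = 2z.
p(3) = 4, p'(3) = 6, so z_1 = 3 - 4/6 = 7/3.
p(7/3) = 4/9, p'(7/3) = 14/3, so z_2 = (7/3) - (4/9)/(14/3) = 47/21.

z_1 = 7/3, z_2 = 47/21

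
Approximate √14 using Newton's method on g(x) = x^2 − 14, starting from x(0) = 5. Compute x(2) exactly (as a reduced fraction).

g'(x) = 2x.
g(5) = 11, g'(5) = 10, so x(1) = 5 − 11/10 = 39/10.
g(39/10) = 121/100, g'(39/10) = 39/5, so x(2) = (39/10) − (121/100)/(39/5) = 2921/780.

2921/780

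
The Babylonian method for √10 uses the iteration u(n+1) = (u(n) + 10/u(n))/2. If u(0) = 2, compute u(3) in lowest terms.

u(1) = (2 + 10/2)/2 = 7/2.
u(2) = (7/2 + 10/(7/2))/2 = 89/28.
u(3) = (89/28 + 10/(89/28))/2 = 15761/4984.

15761/4984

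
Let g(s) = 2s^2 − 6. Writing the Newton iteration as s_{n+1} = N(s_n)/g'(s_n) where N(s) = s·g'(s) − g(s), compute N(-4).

38

g'(s) = 4s.
N(s) = s·g'(s) − g(s) = s·(4s) − (2s^2 − 6) = 2s^2 + 6.
N(-4) = 38.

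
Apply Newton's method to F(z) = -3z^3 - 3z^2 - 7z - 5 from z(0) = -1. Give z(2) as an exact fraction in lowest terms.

F'(z) = -9z^2 - 6z - 7.
F(-1) = 2, F'(-1) = -10, so z(1) = (-1) - 2/(-10) = -4/5.
F(-4/5) = 27/125, F'(-4/5) = -199/25, so z(2) = (-4/5) - (27/125)/(-199/25) = -769/995.

-769/995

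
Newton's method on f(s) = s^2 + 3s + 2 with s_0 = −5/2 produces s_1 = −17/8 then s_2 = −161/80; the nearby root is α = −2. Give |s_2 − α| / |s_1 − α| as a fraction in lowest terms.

s_1 − α = −17/8 − (−2) = −17/8 + 2 = −1/8, so |s_1 − α| = 1/8.
s_2 − α = −161/80 − (−2) = −161/80 + 2 = −1/80, so |s_2 − α| = 1/80.
Ratio = (1/80) / (1/8) = 1/10.

1/10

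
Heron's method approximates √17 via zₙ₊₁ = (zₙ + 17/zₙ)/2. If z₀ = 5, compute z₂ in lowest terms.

z₁ = (5 + 17/5)/2 = 21/5.
z₂ = (21/5 + 17/(21/5))/2 = 433/105.

433/105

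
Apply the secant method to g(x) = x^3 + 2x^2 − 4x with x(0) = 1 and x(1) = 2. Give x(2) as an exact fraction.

g(1) = −1, g(2) = 8. x(2) = 2 − 8·(2 − 1)/(8 − (−1)) = 10/9.

10/9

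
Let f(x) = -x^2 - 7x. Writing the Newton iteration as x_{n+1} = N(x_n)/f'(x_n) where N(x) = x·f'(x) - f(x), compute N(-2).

f'(x) = -2x - 7.
N(x) = x·f'(x) - f(x) = x·(-2x - 7) - (-x^2 - 7x) = -x^2.
N(-2) = -4.

-4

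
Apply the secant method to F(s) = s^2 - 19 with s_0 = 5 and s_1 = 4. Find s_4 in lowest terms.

F(5) = 6, F(4) = -3. s_2 = 4 - (-3)·(4 - 5)/((-3) - 6) = 13/3.
F(4) = -3, F(13/3) = -2/9. s_3 = (13/3) - (-2/9)·((13/3) - 4)/((-2/9) - (-3)) = 109/25.
F(13/3) = -2/9, F(109/25) = 6/625. s_4 = (109/25) - (6/625)·((109/25) - (13/3))/((6/625) - (-2/9)) = 1421/326.

1421/326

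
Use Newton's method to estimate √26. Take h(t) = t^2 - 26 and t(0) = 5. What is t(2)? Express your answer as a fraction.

h'(t) = 2t.
h(5) = -1, h'(5) = 10, so t(1) = 5 - (-1)/10 = 51/10.
h(51/10) = 1/100, h'(51/10) = 51/5, so t(2) = (51/10) - (1/100)/(51/5) = 5201/1020.

5201/1020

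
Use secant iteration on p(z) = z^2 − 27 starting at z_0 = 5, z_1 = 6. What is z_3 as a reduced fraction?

213/41

p(5) = −2, p(6) = 9. z_2 = 6 − 9·(6 − 5)/(9 − (−2)) = 57/11.
p(6) = 9, p(57/11) = −18/121. z_3 = (57/11) − (−18/121)·((57/11) − 6)/((−18/121) − 9) = 213/41.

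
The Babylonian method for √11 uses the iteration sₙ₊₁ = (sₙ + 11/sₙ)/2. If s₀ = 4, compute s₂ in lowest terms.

1433/432

s₁ = (4 + 11/4)/2 = 27/8.
s₂ = (27/8 + 11/(27/8))/2 = 1433/432.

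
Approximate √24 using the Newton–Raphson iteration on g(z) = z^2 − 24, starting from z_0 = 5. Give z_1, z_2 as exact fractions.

z_1 = 49/10, z_2 = 4801/980

g'(z) = 2z.
g(5) = 1, g'(5) = 10, so z_1 = 5 − 1/10 = 49/10.
g(49/10) = 1/100, g'(49/10) = 49/5, so z_2 = (49/10) − (1/100)/(49/5) = 4801/980.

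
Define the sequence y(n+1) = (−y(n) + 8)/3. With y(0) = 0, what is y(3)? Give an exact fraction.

y(1) = (−0 + 8)/3 = 8/3.
y(2) = (−(8/3) + 8)/3 = 16/9.
y(3) = (−(16/9) + 8)/3 = 56/27.

56/27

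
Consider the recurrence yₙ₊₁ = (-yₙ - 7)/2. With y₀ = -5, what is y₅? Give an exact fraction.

-9/4

y₁ = (-(-5) - 7)/2 = -1.
y₂ = (-(-1) - 7)/2 = -3.
y₃ = (-(-3) - 7)/2 = -2.
y₄ = (-(-2) - 7)/2 = -5/2.
y₅ = (-(-5/2) - 7)/2 = -9/4.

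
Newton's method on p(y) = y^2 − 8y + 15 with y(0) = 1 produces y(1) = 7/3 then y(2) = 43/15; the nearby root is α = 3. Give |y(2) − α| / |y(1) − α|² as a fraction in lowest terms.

3/10

y(1) − α = 7/3 − 3 = −2/3, so |y(1) − α| = 2/3.
y(2) − α = 43/15 − 3 = −2/15, so |y(2) − α| = 2/15.
|y(1) − α|² = 4/9.
Ratio = (2/15) / (4/9) = 3/10.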